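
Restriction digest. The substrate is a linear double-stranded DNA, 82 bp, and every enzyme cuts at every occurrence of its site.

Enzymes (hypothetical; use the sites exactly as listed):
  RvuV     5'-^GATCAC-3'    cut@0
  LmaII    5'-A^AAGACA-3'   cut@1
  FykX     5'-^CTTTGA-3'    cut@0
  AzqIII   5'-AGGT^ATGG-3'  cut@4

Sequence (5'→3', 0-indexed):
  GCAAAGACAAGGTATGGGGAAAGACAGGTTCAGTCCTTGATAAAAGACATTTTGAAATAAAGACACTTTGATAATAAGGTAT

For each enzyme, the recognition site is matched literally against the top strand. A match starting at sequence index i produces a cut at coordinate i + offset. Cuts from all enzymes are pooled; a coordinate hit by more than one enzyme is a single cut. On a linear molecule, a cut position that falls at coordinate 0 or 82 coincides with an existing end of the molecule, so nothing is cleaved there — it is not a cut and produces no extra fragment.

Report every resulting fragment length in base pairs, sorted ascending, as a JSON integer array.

Site scan:
  RvuV (GATCAC, off=0): no sites
  LmaII (AAAGACA, off=1): starts [2, 19, 42, 58] → cuts [3, 20, 43, 59]
  FykX (CTTTGA, off=0): starts [65] → cuts [65]
  AzqIII (AGGTATGG, off=4): starts [9] → cuts [13]

All cut coordinates (distinct, sorted): [3, 13, 20, 43, 59, 65]

Fragments:
  [0,3): 3 bp
  [3,13): 10 bp
  [13,20): 7 bp
  [20,43): 23 bp
  [43,59): 16 bp
  [59,65): 6 bp
  [65,82): 17 bp

[3,6,7,10,16,17,23]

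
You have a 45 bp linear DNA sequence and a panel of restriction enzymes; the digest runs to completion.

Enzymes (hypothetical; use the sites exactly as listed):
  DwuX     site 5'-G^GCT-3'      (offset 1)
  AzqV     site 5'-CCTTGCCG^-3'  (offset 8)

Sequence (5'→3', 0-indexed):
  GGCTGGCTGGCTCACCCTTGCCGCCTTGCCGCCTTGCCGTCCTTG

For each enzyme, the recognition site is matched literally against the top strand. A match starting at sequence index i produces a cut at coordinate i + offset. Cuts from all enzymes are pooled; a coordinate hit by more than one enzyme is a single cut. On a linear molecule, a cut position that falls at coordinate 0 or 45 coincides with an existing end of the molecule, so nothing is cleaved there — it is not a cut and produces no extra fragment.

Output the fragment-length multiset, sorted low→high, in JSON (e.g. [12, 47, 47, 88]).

Per-enzyme occurrences:
  DwuX (GGCT, off=1): starts [0, 4, 8] → cuts [1, 5, 9]
  AzqV (CCTTGCCG, off=8): starts [15, 23, 31] → cuts [23, 31, 39]

Pooled cuts: [1, 5, 9, 23, 31, 39]

Fragment lengths:
  [0,1): 1 bp
  [1,5): 4 bp
  [5,9): 4 bp
  [9,23): 14 bp
  [23,31): 8 bp
  [31,39): 8 bp
  [39,45): 6 bp

[1,4,4,6,8,8,14]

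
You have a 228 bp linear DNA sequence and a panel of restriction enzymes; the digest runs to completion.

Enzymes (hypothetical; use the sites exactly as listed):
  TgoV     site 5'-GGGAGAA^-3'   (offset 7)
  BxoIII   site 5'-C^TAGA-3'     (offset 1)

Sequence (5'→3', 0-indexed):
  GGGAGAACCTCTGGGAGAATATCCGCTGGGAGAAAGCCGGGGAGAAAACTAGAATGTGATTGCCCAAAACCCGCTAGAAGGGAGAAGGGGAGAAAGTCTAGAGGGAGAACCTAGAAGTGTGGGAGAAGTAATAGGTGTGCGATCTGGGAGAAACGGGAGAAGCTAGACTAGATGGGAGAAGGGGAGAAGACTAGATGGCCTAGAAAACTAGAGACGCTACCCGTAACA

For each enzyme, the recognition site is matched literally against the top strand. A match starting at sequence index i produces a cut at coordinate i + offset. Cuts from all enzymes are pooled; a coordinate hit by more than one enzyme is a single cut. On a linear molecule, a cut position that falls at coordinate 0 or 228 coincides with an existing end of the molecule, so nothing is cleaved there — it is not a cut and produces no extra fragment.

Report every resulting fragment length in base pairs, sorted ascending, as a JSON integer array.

Site scan:
  TgoV GGGAGAA/7: at [0, 12, 27, 39, 79, 87, 102, 120, 145, 154, 173, 181] ⇒ [7, 19, 34, 46, 86, 94, 109, 127, 152, 161, 180, 188]
  BxoIII CTAGA/1: at [48, 73, 97, 110, 162, 167, 190, 199, 207] ⇒ [49, 74, 98, 111, 163, 168, 191, 200, 208]

All cut coordinates (distinct, sorted): [7, 19, 34, 46, 49, 74, 86, 94, 98, 109, 111, 127, 152, 161, 163, 168, 180, 188, 191, 200, 208]

Fragments:
  [0,7): 7 bp
  [7,19): 12 bp
  [19,34): 15 bp
  [34,46): 12 bp
  [46,49): 3 bp
  [49,74): 25 bp
  [74,86): 12 bp
  [86,94): 8 bp
  [94,98): 4 bp
  [98,109): 11 bp
  [109,111): 2 bp
  [111,127): 16 bp
  [127,152): 25 bp
  [152,161): 9 bp
  [161,163): 2 bp
  [163,168): 5 bp
  [168,180): 12 bp
  [180,188): 8 bp
  [188,191): 3 bp
  [191,200): 9 bp
  [200,208): 8 bp
  [208,228): 20 bp

[2,2,3,3,4,5,7,8,8,8,9,9,11,12,12,12,12,15,16,20,25,25]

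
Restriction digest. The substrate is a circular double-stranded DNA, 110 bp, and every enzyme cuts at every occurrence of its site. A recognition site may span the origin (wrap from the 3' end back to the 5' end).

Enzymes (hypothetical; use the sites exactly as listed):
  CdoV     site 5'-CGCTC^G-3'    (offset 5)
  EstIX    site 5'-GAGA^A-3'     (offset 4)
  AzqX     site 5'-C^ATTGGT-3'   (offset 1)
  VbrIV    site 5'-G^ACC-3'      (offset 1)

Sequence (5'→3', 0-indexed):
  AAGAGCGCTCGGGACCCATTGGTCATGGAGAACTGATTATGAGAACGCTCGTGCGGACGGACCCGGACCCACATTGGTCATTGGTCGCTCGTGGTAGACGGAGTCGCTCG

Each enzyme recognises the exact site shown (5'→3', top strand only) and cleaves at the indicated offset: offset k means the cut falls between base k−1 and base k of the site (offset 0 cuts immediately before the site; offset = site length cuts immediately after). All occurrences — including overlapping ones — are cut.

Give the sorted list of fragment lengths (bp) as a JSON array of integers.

[3,4,6,6,6,7,10,11,11,13,14,19]

Site scan:
  CdoV CGCTCG/5: at [5, 45, 85, 104] ⇒ [10, 50, 90, 109]
  EstIX GAGAA/4: at [27, 40] ⇒ [31, 44]
  AzqX CATTGGT/1: at [16, 71, 78] ⇒ [17, 72, 79]
  VbrIV GACC/1: at [12, 59, 65] ⇒ [13, 60, 66]

All cut coordinates (distinct, sorted): [10, 13, 17, 31, 44, 50, 60, 66, 72, 79, 90, 109]

Fragment lengths:
  10→13: 3 bp
  13→17: 4 bp
  17→31: 14 bp
  31→44: 13 bp
  44→50: 6 bp
  50→60: 10 bp
  60→66: 6 bp
  66→72: 6 bp
  72→79: 7 bp
  79→90: 11 bp
  90→109: 19 bp
  109→10 (wrap): 110-109+10 = 11 bp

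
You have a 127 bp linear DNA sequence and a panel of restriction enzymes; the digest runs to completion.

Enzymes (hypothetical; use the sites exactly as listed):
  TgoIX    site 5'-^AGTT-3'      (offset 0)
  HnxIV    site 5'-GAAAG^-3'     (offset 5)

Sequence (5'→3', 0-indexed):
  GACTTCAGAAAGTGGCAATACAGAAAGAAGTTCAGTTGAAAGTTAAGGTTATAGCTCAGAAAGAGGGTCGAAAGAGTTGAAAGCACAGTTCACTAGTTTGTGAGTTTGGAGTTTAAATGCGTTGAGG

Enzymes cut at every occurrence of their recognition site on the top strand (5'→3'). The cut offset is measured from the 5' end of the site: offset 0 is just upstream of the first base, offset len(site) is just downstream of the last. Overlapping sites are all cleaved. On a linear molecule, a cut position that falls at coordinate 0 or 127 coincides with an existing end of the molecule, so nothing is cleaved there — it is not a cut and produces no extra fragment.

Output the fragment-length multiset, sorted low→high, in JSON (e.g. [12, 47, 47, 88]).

[1,2,3,5,7,7,8,8,9,11,12,15,18,21]

Site scan:
  TgoIX (AGTT, off=0): starts [28, 33, 40, 74, 86, 94, 102, 109] → cuts [28, 33, 40, 74, 86, 94, 102, 109]
  HnxIV (GAAAG, off=5): starts [7, 22, 37, 58, 69, 78] → cuts [12, 27, 42, 63, 74, 83]

Pooled cuts: [12, 27, 28, 33, 40, 42, 63, 74, 83, 86, 94, 102, 109]

Fragments:
  [0,12): 12 bp
  [12,27): 15 bp
  [27,28): 1 bp
  [28,33): 5 bp
  [33,40): 7 bp
  [40,42): 2 bp
  [42,63): 21 bp
  [63,74): 11 bp
  [74,83): 9 bp
  [83,86): 3 bp
  [86,94): 8 bp
  [94,102): 8 bp
  [102,109): 7 bp
  [109,127): 18 bp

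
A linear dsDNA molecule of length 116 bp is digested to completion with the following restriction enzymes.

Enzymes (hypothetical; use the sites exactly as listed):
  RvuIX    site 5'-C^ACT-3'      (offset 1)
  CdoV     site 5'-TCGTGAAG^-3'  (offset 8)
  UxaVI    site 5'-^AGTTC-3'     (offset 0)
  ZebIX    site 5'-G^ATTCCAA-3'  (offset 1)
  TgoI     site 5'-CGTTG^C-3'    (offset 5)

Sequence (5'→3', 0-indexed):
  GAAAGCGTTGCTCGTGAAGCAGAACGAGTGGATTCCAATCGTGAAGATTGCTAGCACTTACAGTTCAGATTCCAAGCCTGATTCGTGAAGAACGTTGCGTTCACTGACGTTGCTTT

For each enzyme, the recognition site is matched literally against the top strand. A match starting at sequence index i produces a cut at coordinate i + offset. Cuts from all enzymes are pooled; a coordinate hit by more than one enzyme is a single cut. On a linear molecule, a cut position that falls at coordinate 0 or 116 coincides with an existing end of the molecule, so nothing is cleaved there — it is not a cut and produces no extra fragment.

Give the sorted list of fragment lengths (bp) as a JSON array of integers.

[4,5,6,7,7,9,9,10,10,12,15,22]

Scan for sites:
  RvuIX (CACT, off=1): starts [54, 101] → cuts [55, 102]
  CdoV (TCGTGAAG, off=8): starts [11, 38, 82] → cuts [19, 46, 90]
  UxaVI (AGTTC, off=0): starts [61] → cuts [61]
  ZebIX (GATTCCAA, off=1): starts [30, 67] → cuts [31, 68]
  TgoI (CGTTGC, off=5): starts [5, 92, 107] → cuts [10, 97, 112]

Pooled cuts: [10, 19, 31, 46, 55, 61, 68, 90, 97, 102, 112]

Fragments:
  [0,10): 10 bp
  [10,19): 9 bp
  [19,31): 12 bp
  [31,46): 15 bp
  [46,55): 9 bp
  [55,61): 6 bp
  [61,68): 7 bp
  [68,90): 22 bp
  [90,97): 7 bp
  [97,102): 5 bp
  [102,112): 10 bp
  [112,116): 4 bp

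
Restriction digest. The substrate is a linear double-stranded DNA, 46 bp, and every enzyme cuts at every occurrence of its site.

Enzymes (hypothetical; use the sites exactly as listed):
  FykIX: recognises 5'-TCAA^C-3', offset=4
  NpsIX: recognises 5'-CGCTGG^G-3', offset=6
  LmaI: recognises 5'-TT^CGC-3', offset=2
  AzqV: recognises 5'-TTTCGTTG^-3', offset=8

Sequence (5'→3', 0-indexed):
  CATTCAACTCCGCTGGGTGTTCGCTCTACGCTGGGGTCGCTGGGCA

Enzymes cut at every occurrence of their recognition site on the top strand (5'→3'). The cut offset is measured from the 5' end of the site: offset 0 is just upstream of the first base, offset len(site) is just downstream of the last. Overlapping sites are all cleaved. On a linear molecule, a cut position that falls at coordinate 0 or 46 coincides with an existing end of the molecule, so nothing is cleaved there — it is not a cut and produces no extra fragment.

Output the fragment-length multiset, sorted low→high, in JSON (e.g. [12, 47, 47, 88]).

Per-enzyme occurrences:
  FykIX TCAAC/4: at [3] ⇒ [7]
  NpsIX CGCTGGG/6: at [10, 28, 37] ⇒ [16, 34, 43]
  LmaI TTCGC/2: at [19] ⇒ [21]
  AzqV (TTTCGTTG, off=8): no sites

All cut coordinates (distinct, sorted): [7, 16, 21, 34, 43]

Fragment lengths:
  [0,7): 7 bp
  [7,16): 9 bp
  [16,21): 5 bp
  [21,34): 13 bp
  [34,43): 9 bp
  [43,46): 3 bp

[3,5,7,9,9,13]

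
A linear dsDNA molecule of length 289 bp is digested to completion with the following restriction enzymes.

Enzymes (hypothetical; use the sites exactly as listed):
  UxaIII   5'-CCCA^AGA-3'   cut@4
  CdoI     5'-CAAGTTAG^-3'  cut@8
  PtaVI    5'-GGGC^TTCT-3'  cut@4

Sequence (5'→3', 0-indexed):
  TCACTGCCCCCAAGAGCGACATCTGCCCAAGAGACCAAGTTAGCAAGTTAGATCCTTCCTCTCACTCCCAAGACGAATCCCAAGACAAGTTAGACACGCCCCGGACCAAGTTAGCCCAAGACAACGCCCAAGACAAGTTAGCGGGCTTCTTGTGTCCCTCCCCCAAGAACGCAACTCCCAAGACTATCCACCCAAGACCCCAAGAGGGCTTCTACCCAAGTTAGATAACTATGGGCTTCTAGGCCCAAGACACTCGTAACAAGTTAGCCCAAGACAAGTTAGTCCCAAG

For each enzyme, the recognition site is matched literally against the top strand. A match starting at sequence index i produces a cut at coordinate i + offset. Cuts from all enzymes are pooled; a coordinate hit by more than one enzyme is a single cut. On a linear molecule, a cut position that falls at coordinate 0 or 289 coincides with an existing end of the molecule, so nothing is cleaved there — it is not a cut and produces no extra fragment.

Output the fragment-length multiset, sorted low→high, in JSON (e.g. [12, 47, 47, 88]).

[4,4,5,7,7,8,8,11,11,11,11,12,12,12,12,14,14,15,15,17,19,19,20,21]

Scan for sites:
  UxaIII CCCAAGA/4: at [8, 25, 66, 78, 114, 126, 161, 176, 190, 198, 243, 267] ⇒ [12, 29, 70, 82, 118, 130, 165, 180, 194, 202, 247, 271]
  CdoI CAAGTTAG/8: at [35, 43, 85, 106, 133, 216, 259, 274] ⇒ [43, 51, 93, 114, 141, 224, 267, 282]
  PtaVI GGGCTTCT/4: at [142, 205, 232] ⇒ [146, 209, 236]

All cut coordinates (distinct, sorted): [12, 29, 43, 51, 70, 82, 93, 114, 118, 130, 141, 146, 165, 180, 194, 202, 209, 224, 236, 247, 267, 271, 282]

Fragments:
  [0,12): 12 bp
  [12,29): 17 bp
  [29,43): 14 bp
  [43,51): 8 bp
  [51,70): 19 bp
  [70,82): 12 bp
  [82,93): 11 bp
  [93,114): 21 bp
  [114,118): 4 bp
  [118,130): 12 bp
  [130,141): 11 bp
  [141,146): 5 bp
  [146,165): 19 bp
  [165,180): 15 bp
  [180,194): 14 bp
  [194,202): 8 bp
  [202,209): 7 bp
  [209,224): 15 bp
  [224,236): 12 bp
  [236,247): 11 bp
  [247,267): 20 bp
  [267,271): 4 bp
  [271,282): 11 bp
  [282,289): 7 bp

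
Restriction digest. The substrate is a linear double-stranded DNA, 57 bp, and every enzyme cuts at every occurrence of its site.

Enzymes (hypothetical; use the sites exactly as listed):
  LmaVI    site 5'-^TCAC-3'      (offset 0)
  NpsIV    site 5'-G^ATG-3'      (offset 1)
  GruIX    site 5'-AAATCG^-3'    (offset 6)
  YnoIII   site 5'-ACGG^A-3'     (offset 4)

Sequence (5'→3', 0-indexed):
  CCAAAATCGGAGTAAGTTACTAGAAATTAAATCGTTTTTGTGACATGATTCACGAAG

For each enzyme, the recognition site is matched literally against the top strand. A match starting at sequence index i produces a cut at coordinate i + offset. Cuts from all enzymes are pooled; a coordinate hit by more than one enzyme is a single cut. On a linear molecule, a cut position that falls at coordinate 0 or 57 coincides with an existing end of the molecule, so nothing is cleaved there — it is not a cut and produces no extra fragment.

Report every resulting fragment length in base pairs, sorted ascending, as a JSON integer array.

[8,9,15,25]

Per-enzyme occurrences:
  LmaVI TCAC/0: at [49] ⇒ [49]
  NpsIV (GATG, off=1): no sites
  GruIX AAATCG/6: at [3, 28] ⇒ [9, 34]
  YnoIII (ACGGA, off=4): no sites

Pooled cuts: [9, 34, 49]

Fragment lengths:
  [0,9): 9 bp
  [9,34): 25 bp
  [34,49): 15 bp
  [49,57): 8 bp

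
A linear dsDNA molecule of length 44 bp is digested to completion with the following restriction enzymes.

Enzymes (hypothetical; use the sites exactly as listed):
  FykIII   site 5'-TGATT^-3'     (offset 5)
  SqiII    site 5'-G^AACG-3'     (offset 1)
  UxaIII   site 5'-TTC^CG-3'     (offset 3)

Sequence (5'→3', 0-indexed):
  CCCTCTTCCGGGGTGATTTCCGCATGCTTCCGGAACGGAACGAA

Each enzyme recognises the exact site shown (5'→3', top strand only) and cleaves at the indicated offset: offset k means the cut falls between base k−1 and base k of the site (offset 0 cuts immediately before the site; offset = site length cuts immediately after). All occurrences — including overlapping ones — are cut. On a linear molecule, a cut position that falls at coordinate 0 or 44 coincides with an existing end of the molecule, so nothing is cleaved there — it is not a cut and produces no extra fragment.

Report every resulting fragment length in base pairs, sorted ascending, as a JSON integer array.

[2,3,5,6,8,10,10]

Scan for sites:
  FykIII TGATT/5: at [13] ⇒ [18]
  SqiII GAACG/1: at [32, 37] ⇒ [33, 38]
  UxaIII TTCCG/3: at [5, 17, 27] ⇒ [8, 20, 30]

Pooled cuts: [8, 18, 20, 30, 33, 38]

Fragments:
  [0,8): 8 bp
  [8,18): 10 bp
  [18,20): 2 bp
  [20,30): 10 bp
  [30,33): 3 bp
  [33,38): 5 bp
  [38,44): 6 bp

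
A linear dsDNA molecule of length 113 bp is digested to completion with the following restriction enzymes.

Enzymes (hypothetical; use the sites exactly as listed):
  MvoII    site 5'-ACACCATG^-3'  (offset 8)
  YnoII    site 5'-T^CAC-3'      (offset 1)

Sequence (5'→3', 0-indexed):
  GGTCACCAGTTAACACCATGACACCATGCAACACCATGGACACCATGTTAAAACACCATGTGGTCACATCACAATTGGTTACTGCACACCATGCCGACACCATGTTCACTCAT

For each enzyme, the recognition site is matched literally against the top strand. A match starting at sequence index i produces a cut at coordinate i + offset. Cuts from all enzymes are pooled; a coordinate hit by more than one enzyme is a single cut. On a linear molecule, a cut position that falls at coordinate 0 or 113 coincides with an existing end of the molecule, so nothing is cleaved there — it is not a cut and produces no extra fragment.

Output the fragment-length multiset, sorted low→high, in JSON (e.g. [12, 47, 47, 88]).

Scan for sites:
  MvoII (ACACCATG, off=8): starts [12, 20, 30, 39, 52, 85, 96] → cuts [20, 28, 38, 47, 60, 93, 104]
  YnoII (TCAC, off=1): starts [2, 63, 68, 105] → cuts [3, 64, 69, 106]

All cut coordinates (distinct, sorted): [3, 20, 28, 38, 47, 60, 64, 69, 93, 104, 106]

Fragment lengths:
  [0,3): 3 bp
  [3,20): 17 bp
  [20,28): 8 bp
  [28,38): 10 bp
  [38,47): 9 bp
  [47,60): 13 bp
  [60,64): 4 bp
  [64,69): 5 bp
  [69,93): 24 bp
  [93,104): 11 bp
  [104,106): 2 bp
  [106,113): 7 bp

[2,3,4,5,7,8,9,10,11,13,17,24]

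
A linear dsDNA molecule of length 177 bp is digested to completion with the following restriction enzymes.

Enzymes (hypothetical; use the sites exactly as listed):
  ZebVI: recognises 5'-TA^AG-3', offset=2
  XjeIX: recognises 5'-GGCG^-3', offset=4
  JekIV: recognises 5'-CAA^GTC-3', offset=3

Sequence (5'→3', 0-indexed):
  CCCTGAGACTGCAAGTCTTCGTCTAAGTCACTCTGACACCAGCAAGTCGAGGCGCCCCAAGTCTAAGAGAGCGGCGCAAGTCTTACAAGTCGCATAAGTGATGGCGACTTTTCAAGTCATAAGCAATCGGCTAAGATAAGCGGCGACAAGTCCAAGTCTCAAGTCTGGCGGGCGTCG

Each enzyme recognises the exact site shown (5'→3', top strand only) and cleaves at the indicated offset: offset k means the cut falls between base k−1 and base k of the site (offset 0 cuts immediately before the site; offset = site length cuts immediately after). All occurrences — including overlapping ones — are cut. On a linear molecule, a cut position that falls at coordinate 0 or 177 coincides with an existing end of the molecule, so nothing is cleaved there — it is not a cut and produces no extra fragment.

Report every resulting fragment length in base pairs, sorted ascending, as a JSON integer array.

Per-enzyme occurrences:
  ZebVI TAAG/2: at [23, 63, 94, 119, 131, 136] ⇒ [25, 65, 96, 121, 133, 138]
  XjeIX GGCG/4: at [50, 72, 102, 141, 166, 170] ⇒ [54, 76, 106, 145, 170, 174]
  JekIV CAAGTC/3: at [11, 42, 57, 76, 85, 112, 146, 152, 159] ⇒ [14, 45, 60, 79, 88, 115, 149, 155, 162]

Pooled cuts: [14, 25, 45, 54, 60, 65, 76, 79, 88, 96, 106, 115, 121, 133, 138, 145, 149, 155, 162, 170, 174]

Fragment lengths:
  [0,14): 14 bp
  [14,25): 11 bp
  [25,45): 20 bp
  [45,54): 9 bp
  [54,60): 6 bp
  [60,65): 5 bp
  [65,76): 11 bp
  [76,79): 3 bp
  [79,88): 9 bp
  [88,96): 8 bp
  [96,106): 10 bp
  [106,115): 9 bp
  [115,121): 6 bp
  [121,133): 12 bp
  [133,138): 5 bp
  [138,145): 7 bp
  [145,149): 4 bp
  [149,155): 6 bp
  [155,162): 7 bp
  [162,170): 8 bp
  [170,174): 4 bp
  [174,177): 3 bp

[3,3,4,4,5,5,6,6,6,7,7,8,8,9,9,9,10,11,11,12,14,20]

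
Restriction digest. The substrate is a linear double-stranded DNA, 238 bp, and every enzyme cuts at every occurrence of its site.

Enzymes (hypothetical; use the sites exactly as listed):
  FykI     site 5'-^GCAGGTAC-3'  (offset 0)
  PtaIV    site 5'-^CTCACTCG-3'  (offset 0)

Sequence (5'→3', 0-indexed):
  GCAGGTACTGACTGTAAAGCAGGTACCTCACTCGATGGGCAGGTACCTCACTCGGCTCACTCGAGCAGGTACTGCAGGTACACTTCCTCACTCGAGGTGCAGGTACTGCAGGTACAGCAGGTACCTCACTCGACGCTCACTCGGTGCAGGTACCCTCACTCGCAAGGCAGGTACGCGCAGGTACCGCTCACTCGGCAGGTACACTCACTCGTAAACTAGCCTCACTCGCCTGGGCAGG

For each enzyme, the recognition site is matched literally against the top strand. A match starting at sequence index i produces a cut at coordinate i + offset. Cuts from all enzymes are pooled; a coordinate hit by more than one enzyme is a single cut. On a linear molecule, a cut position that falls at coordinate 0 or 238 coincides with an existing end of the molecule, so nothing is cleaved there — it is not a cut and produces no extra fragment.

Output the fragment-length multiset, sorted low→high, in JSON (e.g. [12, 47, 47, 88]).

[8,8,8,8,9,9,9,9,9,9,9,10,10,10,11,12,12,12,13,17,18,18]

Per-enzyme occurrences:
  FykI (GCAGGTAC, off=0): starts [0, 18, 38, 64, 73, 98, 107, 116, 145, 166, 176, 194] → cuts [18, 38, 64, 73, 98, 107, 116, 145, 166, 176, 194] (position 0 is a terminus of the linear molecule — no cut)
  PtaIV (CTCACTCG, off=0): starts [26, 46, 55, 86, 124, 135, 154, 186, 203, 220] → cuts [26, 46, 55, 86, 124, 135, 154, 186, 203, 220]

All cut coordinates (distinct, sorted): [18, 26, 38, 46, 55, 64, 73, 86, 98, 107, 116, 124, 135, 145, 154, 166, 176, 186, 194, 203, 220]

Fragment lengths:
  [0,18): 18 bp
  [18,26): 8 bp
  [26,38): 12 bp
  [38,46): 8 bp
  [46,55): 9 bp
  [55,64): 9 bp
  [64,73): 9 bp
  [73,86): 13 bp
  [86,98): 12 bp
  [98,107): 9 bp
  [107,116): 9 bp
  [116,124): 8 bp
  [124,135): 11 bp
  [135,145): 10 bp
  [145,154): 9 bp
  [154,166): 12 bp
  [166,176): 10 bp
  [176,186): 10 bp
  [186,194): 8 bp
  [194,203): 9 bp
  [203,220): 17 bp
  [220,238): 18 bp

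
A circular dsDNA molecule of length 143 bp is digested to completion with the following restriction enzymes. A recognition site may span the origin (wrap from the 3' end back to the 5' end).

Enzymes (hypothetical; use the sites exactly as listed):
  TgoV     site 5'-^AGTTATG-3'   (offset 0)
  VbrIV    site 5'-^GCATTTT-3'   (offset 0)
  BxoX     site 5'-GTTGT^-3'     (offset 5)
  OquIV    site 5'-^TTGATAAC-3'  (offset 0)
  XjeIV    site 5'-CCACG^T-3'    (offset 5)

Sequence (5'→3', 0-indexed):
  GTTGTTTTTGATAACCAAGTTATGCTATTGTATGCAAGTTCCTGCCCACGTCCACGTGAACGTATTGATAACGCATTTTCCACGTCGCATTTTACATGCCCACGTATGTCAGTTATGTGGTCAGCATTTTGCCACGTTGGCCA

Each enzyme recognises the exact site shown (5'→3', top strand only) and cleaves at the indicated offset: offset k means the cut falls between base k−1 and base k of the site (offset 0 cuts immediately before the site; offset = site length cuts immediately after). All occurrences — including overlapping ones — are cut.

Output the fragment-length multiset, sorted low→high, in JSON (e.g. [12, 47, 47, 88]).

[2,2,6,6,8,8,10,12,12,13,13,18,33]

Site scan:
  TgoV (AGTTATG, off=0): starts [17, 110] → cuts [17, 110]
  VbrIV (GCATTTT, off=0): starts [72, 86, 123] → cuts [72, 86, 123]
  BxoX (GTTGT, off=5): starts [0] → cuts [5]
  OquIV (TTGATAAC, off=0): starts [7, 64] → cuts [7, 64]
  XjeIV (CCACGT, off=5): starts [45, 51, 79, 99, 131] → cuts [50, 56, 84, 104, 136]

Pooled cuts: [5, 7, 17, 50, 56, 64, 72, 84, 86, 104, 110, 123, 136]

Fragments:
  5→7: 2 bp
  7→17: 10 bp
  17→50: 33 bp
  50→56: 6 bp
  56→64: 8 bp
  64→72: 8 bp
  72→84: 12 bp
  84→86: 2 bp
  86→104: 18 bp
  104→110: 6 bp
  110→123: 13 bp
  123→136: 13 bp
  136→5 (wrap): 143-136+5 = 12 bp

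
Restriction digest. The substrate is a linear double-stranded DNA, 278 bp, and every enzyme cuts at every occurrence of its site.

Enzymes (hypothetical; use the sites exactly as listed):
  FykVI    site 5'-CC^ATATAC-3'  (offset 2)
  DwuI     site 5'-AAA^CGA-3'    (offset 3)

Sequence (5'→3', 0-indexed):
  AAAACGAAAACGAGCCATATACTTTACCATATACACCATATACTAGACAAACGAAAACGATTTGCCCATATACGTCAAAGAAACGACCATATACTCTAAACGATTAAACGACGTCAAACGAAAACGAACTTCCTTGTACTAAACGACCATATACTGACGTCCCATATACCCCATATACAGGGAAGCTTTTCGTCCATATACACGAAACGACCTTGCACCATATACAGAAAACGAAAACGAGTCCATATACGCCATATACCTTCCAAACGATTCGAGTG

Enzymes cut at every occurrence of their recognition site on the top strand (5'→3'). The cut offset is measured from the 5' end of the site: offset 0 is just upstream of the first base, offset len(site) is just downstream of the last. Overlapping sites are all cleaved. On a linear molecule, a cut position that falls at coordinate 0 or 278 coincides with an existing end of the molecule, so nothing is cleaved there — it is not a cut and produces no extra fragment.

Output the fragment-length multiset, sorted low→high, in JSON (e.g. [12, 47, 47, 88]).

[4,5,5,6,6,6,6,6,7,8,9,9,9,10,10,11,12,12,12,12,12,14,14,15,16,19,23]

Site scan:
  FykVI CCATATAC/2: at [14, 26, 35, 65, 86, 146, 161, 170, 193, 217, 242, 251] ⇒ [16, 28, 37, 67, 88, 148, 163, 172, 195, 219, 244, 253]
  DwuI AAACGA/3: at [1, 7, 48, 54, 80, 97, 105, 115, 121, 140, 204, 228, 234, 264] ⇒ [4, 10, 51, 57, 83, 100, 108, 118, 124, 143, 207, 231, 237, 267]

Pooled cuts: [4, 10, 16, 28, 37, 51, 57, 67, 83, 88, 100, 108, 118, 124, 143, 148, 163, 172, 195, 207, 219, 231, 237, 244, 253, 267]

Fragment lengths:
  [0,4): 4 bp
  [4,10): 6 bp
  [10,16): 6 bp
  [16,28): 12 bp
  [28,37): 9 bp
  [37,51): 14 bp
  [51,57): 6 bp
  [57,67): 10 bp
  [67,83): 16 bp
  [83,88): 5 bp
  [88,100): 12 bp
  [100,108): 8 bp
  [108,118): 10 bp
  [118,124): 6 bp
  [124,143): 19 bp
  [143,148): 5 bp
  [148,163): 15 bp
  [163,172): 9 bp
  [172,195): 23 bp
  [195,207): 12 bp
  [207,219): 12 bp
  [219,231): 12 bp
  [231,237): 6 bp
  [237,244): 7 bp
  [244,253): 9 bp
  [253,267): 14 bp
  [267,278): 11 bp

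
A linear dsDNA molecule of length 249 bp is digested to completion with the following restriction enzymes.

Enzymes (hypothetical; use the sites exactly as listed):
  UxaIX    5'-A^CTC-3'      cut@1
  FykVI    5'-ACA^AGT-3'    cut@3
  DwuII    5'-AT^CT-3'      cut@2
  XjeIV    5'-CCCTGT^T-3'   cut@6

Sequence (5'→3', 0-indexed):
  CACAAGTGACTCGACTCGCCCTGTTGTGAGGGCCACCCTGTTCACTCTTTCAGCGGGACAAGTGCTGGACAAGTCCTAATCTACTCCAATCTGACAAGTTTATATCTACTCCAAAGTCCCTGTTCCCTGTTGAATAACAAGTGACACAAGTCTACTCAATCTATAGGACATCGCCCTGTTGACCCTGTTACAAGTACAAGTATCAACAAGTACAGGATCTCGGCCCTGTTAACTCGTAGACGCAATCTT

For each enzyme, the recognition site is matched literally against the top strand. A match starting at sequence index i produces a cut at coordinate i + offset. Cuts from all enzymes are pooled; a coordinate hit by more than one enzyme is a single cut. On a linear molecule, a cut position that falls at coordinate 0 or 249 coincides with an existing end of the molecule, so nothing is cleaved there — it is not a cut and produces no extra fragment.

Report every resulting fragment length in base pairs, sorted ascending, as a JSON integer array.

[3,3,3,3,3,4,4,5,5,6,6,6,6,7,7,9,9,9,9,9,10,10,10,11,11,14,15,16,17,19]

Per-enzyme occurrences:
  UxaIX ACTC/1: at [8, 13, 43, 82, 107, 153, 231] ⇒ [9, 14, 44, 83, 108, 154, 232]
  FykVI ACAAGT/3: at [1, 57, 68, 93, 136, 145, 189, 195, 205] ⇒ [4, 60, 71, 96, 139, 148, 192, 198, 208]
  DwuII ATCT/2: at [78, 88, 103, 158, 216, 244] ⇒ [80, 90, 105, 160, 218, 246]
  XjeIV CCCTGTT/6: at [18, 35, 117, 124, 173, 182, 223] ⇒ [24, 41, 123, 130, 179, 188, 229]

All cut coordinates (distinct, sorted): [4, 9, 14, 24, 41, 44, 60, 71, 80, 83, 90, 96, 105, 108, 123, 130, 139, 148, 154, 160, 179, 188, 192, 198, 208, 218, 229, 232, 246]

Fragments:
  [0,4): 4 bp
  [4,9): 5 bp
  [9,14): 5 bp
  [14,24): 10 bp
  [24,41): 17 bp
  [41,44): 3 bp
  [44,60): 16 bp
  [60,71): 11 bp
  [71,80): 9 bp
  [80,83): 3 bp
  [83,90): 7 bp
  [90,96): 6 bp
  [96,105): 9 bp
  [105,108): 3 bp
  [108,123): 15 bp
  [123,130): 7 bp
  [130,139): 9 bp
  [139,148): 9 bp
  [148,154): 6 bp
  [154,160): 6 bp
  [160,179): 19 bp
  [179,188): 9 bp
  [188,192): 4 bp
  [192,198): 6 bp
  [198,208): 10 bp
  [208,218): 10 bp
  [218,229): 11 bp
  [229,232): 3 bp
  [232,246): 14 bp
  [246,249): 3 bp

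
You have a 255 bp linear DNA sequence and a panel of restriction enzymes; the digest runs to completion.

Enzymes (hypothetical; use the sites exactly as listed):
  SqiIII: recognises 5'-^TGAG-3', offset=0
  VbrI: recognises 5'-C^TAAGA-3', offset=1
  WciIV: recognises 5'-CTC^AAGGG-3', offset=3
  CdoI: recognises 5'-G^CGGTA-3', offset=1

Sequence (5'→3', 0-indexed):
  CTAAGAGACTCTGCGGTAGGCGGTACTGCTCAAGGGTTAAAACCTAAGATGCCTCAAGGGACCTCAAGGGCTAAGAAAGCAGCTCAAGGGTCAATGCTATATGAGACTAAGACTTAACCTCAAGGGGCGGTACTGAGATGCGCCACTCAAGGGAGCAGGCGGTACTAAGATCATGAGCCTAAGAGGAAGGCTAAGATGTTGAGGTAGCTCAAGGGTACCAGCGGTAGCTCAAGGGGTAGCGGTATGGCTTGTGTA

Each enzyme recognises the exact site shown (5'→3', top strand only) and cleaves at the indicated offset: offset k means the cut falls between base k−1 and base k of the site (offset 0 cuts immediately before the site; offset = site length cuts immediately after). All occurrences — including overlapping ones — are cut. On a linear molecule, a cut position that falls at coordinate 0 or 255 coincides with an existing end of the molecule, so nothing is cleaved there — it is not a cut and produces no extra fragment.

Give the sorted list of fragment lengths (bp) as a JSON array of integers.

[1,6,6,6,6,6,6,7,8,8,9,9,10,11,11,11,11,11,12,12,13,14,14,15,16,16]

Per-enzyme occurrences:
  SqiIII TGAG/0: at [101, 133, 173, 199] ⇒ [101, 133, 173, 199]
  VbrI CTAAGA/1: at [0, 43, 70, 106, 164, 178, 190] ⇒ [1, 44, 71, 107, 165, 179, 191]
  WciIV CTCAAGGG/3: at [28, 52, 62, 82, 118, 145, 207, 227] ⇒ [31, 55, 65, 85, 121, 148, 210, 230]
  CdoI GCGGTA/1: at [12, 19, 126, 158, 220, 238] ⇒ [13, 20, 127, 159, 221, 239]

Pooled cuts: [1, 13, 20, 31, 44, 55, 65, 71, 85, 101, 107, 121, 127, 133, 148, 159, 165, 173, 179, 191, 199, 210, 221, 230, 239]

Fragments:
  [0,1): 1 bp
  [1,13): 12 bp
  [13,20): 7 bp
  [20,31): 11 bp
  [31,44): 13 bp
  [44,55): 11 bp
  [55,65): 10 bp
  [65,71): 6 bp
  [71,85): 14 bp
  [85,101): 16 bp
  [101,107): 6 bp
  [107,121): 14 bp
  [121,127): 6 bp
  [127,133): 6 bp
  [133,148): 15 bp
  [148,159): 11 bp
  [159,165): 6 bp
  [165,173): 8 bp
  [173,179): 6 bp
  [179,191): 12 bp
  [191,199): 8 bp
  [199,210): 11 bp
  [210,221): 11 bp
  [221,230): 9 bp
  [230,239): 9 bp
  [239,255): 16 bp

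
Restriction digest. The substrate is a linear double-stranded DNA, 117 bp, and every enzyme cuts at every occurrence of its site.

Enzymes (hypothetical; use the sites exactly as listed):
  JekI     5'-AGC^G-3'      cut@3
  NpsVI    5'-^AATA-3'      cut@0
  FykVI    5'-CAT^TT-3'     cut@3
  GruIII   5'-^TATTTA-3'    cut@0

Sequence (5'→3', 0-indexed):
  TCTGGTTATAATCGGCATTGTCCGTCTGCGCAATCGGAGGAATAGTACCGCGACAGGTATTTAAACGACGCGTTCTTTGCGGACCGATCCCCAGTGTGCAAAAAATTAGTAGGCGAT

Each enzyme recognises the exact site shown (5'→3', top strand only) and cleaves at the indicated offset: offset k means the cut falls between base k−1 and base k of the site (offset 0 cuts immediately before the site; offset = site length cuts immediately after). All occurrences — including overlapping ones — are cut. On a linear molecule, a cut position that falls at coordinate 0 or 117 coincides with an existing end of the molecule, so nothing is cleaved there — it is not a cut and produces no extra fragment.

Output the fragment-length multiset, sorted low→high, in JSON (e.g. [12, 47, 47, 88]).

[17,40,60]

Per-enzyme occurrences:
  JekI (AGCG, off=3): no sites
  NpsVI AATA/0: at [40] ⇒ [40]
  FykVI (CATTT, off=3): no sites
  GruIII TATTTA/0: at [57] ⇒ [57]

Pooled cuts: [40, 57]

Fragment lengths:
  [0,40): 40 bp
  [40,57): 17 bp
  [57,117): 60 bp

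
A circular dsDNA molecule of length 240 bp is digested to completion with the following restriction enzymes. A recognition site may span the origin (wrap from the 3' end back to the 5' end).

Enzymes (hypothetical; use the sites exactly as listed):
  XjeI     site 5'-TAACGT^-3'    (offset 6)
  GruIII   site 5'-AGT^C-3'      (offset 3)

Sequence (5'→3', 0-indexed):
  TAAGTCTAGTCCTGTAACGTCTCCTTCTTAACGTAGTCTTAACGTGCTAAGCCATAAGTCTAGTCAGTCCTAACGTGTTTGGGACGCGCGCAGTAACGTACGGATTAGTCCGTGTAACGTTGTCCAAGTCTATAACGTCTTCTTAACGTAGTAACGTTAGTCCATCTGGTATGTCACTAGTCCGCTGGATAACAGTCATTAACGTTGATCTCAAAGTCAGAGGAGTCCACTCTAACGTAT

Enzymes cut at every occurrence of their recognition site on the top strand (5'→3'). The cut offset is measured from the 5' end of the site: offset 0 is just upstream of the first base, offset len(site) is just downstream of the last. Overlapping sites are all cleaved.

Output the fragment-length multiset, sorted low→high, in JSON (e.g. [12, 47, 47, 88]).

[3,4,4,5,5,7,8,8,8,9,9,9,9,10,10,11,11,12,12,14,14,15,20,23]

Per-enzyme occurrences:
  XjeI (TAACGT, off=6): starts [14, 28, 39, 70, 93, 114, 132, 143, 151, 199, 232] → cuts [20, 34, 45, 76, 99, 120, 138, 149, 157, 205, 238]
  GruIII (AGTC, off=3): starts [2, 7, 34, 56, 61, 65, 106, 126, 158, 178, 193, 214, 223] → cuts [5, 10, 37, 59, 64, 68, 109, 129, 161, 181, 196, 217, 226]

Pooled cuts: [5, 10, 20, 34, 37, 45, 59, 64, 68, 76, 99, 109, 120, 129, 138, 149, 157, 161, 181, 196, 205, 217, 226, 238]

Fragment lengths:
  5→10: 5 bp
  10→20: 10 bp
  20→34: 14 bp
  34→37: 3 bp
  37→45: 8 bp
  45→59: 14 bp
  59→64: 5 bp
  64→68: 4 bp
  68→76: 8 bp
  76→99: 23 bp
  99→109: 10 bp
  109→120: 11 bp
  120→129: 9 bp
  129→138: 9 bp
  138→149: 11 bp
  149→157: 8 bp
  157→161: 4 bp
  161→181: 20 bp
  181→196: 15 bp
  196→205: 9 bp
  205→217: 12 bp
  217→226: 9 bp
  226→238: 12 bp
  238→5 (wrap): 240-238+5 = 7 bp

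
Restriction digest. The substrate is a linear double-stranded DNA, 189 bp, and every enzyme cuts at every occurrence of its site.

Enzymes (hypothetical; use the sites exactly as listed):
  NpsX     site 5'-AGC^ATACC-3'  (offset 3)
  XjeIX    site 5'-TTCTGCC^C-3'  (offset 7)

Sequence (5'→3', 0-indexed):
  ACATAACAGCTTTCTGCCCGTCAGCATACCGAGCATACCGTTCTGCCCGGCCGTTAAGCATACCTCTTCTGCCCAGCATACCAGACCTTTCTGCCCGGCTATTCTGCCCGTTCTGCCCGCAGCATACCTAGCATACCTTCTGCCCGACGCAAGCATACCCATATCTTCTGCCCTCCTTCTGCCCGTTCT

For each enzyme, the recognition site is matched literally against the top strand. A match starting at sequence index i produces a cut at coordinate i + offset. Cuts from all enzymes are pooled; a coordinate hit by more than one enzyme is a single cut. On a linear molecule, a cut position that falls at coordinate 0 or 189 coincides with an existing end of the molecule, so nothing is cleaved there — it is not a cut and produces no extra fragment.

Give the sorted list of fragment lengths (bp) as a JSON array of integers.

[4,6,6,7,9,9,9,10,11,12,12,13,13,14,18,18,18]

Site scan:
  NpsX AGCATACC/3: at [22, 31, 56, 74, 120, 129, 151] ⇒ [25, 34, 59, 77, 123, 132, 154]
  XjeIX TTCTGCCC/7: at [11, 40, 66, 88, 101, 110, 137, 165, 176] ⇒ [18, 47, 73, 95, 108, 117, 144, 172, 183]

Pooled cuts: [18, 25, 34, 47, 59, 73, 77, 95, 108, 117, 123, 132, 144, 154, 172, 183]

Fragments:
  [0,18): 18 bp
  [18,25): 7 bp
  [25,34): 9 bp
  [34,47): 13 bp
  [47,59): 12 bp
  [59,73): 14 bp
  [73,77): 4 bp
  [77,95): 18 bp
  [95,108): 13 bp
  [108,117): 9 bp
  [117,123): 6 bp
  [123,132): 9 bp
  [132,144): 12 bp
  [144,154): 10 bp
  [154,172): 18 bp
  [172,183): 11 bp
  [183,189): 6 bp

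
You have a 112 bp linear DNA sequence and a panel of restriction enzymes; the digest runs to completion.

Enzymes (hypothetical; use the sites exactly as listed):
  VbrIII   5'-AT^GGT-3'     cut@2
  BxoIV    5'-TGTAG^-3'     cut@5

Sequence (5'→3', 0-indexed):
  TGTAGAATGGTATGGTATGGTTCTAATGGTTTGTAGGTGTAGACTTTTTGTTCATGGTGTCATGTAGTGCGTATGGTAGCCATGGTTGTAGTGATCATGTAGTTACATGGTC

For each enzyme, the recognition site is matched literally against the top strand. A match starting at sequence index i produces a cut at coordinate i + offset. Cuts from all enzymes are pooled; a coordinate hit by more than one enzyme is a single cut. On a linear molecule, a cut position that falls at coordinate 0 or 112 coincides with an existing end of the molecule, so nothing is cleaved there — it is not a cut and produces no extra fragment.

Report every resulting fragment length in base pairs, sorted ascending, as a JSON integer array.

Per-enzyme occurrences:
  VbrIII ATGGT/2: at [6, 11, 16, 25, 53, 72, 81, 106] ⇒ [8, 13, 18, 27, 55, 74, 83, 108]
  BxoIV TGTAG/5: at [0, 31, 37, 62, 86, 97] ⇒ [5, 36, 42, 67, 91, 102]

Pooled cuts: [5, 8, 13, 18, 27, 36, 42, 55, 67, 74, 83, 91, 102, 108]

Fragment lengths:
  [0,5): 5 bp
  [5,8): 3 bp
  [8,13): 5 bp
  [13,18): 5 bp
  [18,27): 9 bp
  [27,36): 9 bp
  [36,42): 6 bp
  [42,55): 13 bp
  [55,67): 12 bp
  [67,74): 7 bp
  [74,83): 9 bp
  [83,91): 8 bp
  [91,102): 11 bp
  [102,108): 6 bp
  [108,112): 4 bp

[3,4,5,5,5,6,6,7,8,9,9,9,11,12,13]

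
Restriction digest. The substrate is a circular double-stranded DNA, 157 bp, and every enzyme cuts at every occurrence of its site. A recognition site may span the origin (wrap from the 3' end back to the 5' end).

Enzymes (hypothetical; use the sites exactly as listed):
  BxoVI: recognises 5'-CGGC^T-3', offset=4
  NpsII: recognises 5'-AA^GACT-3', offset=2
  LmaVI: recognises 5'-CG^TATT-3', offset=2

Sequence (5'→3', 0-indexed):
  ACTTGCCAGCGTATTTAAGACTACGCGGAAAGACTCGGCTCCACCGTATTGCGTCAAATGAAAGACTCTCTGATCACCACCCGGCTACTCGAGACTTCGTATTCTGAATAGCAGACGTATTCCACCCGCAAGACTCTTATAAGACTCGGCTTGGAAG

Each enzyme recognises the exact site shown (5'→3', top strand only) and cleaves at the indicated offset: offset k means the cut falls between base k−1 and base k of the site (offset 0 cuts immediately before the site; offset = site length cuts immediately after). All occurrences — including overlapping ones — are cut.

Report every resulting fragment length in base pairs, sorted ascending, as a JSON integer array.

[6,7,7,8,8,11,12,13,14,14,17,18,22]

Per-enzyme occurrences:
  BxoVI CGGCT/4: at [35, 81, 146] ⇒ [39, 85, 150]
  NpsII AAGACT/2: at [16, 29, 61, 129, 140, 154] ⇒ [18, 31, 63, 131, 142, 156]
  LmaVI CGTATT/2: at [9, 44, 97, 115] ⇒ [11, 46, 99, 117]

Pooled cuts: [11, 18, 31, 39, 46, 63, 85, 99, 117, 131, 142, 150, 156]

Fragments:
  11→18: 7 bp
  18→31: 13 bp
  31→39: 8 bp
  39→46: 7 bp
  46→63: 17 bp
  63→85: 22 bp
  85→99: 14 bp
  99→117: 18 bp
  117→131: 14 bp
  131→142: 11 bp
  142→150: 8 bp
  150→156: 6 bp
  156→11 (wrap): 157-156+11 = 12 bp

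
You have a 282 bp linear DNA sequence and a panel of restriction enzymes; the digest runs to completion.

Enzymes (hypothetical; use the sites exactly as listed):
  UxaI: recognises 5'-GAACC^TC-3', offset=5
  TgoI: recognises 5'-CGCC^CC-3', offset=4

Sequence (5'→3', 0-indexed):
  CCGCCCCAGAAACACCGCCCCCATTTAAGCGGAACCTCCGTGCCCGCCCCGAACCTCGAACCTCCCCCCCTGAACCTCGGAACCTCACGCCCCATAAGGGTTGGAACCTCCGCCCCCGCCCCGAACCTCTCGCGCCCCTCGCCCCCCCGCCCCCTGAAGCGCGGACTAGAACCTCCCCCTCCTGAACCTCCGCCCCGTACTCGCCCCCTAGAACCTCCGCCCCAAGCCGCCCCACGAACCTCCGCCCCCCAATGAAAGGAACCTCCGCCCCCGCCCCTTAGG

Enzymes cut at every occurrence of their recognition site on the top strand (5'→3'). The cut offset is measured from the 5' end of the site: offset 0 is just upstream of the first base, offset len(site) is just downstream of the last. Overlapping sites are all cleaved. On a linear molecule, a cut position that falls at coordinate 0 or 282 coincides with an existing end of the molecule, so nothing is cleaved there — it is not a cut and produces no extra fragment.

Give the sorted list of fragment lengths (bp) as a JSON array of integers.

[5,6,6,6,6,6,6,6,7,7,7,7,7,7,8,8,9,9,10,10,11,12,14,14,15,17,17,17,22]

Scan for sites:
  UxaI GAACCTC/5: at [31, 50, 57, 71, 79, 103, 122, 168, 183, 210, 235, 258] ⇒ [36, 55, 62, 76, 84, 108, 127, 173, 188, 215, 240, 263]
  TgoI CGCCCC/4: at [1, 15, 44, 87, 110, 116, 132, 139, 147, 190, 201, 217, 227, 242, 265, 271] ⇒ [5, 19, 48, 91, 114, 120, 136, 143, 151, 194, 205, 221, 231, 246, 269, 275]

Pooled cuts: [5, 19, 36, 48, 55, 62, 76, 84, 91, 108, 114, 120, 127, 136, 143, 151, 173, 188, 194, 205, 215, 221, 231, 240, 246, 263, 269, 275]

Fragment lengths:
  [0,5): 5 bp
  [5,19): 14 bp
  [19,36): 17 bp
  [36,48): 12 bp
  [48,55): 7 bp
  [55,62): 7 bp
  [62,76): 14 bp
  [76,84): 8 bp
  [84,91): 7 bp
  [91,108): 17 bp
  [108,114): 6 bp
  [114,120): 6 bp
  [120,127): 7 bp
  [127,136): 9 bp
  [136,143): 7 bp
  [143,151): 8 bp
  [151,173): 22 bp
  [173,188): 15 bp
  [188,194): 6 bp
  [194,205): 11 bp
  [205,215): 10 bp
  [215,221): 6 bp
  [221,231): 10 bp
  [231,240): 9 bp
  [240,246): 6 bp
  [246,263): 17 bp
  [263,269): 6 bp
  [269,275): 6 bp
  [275,282): 7 bp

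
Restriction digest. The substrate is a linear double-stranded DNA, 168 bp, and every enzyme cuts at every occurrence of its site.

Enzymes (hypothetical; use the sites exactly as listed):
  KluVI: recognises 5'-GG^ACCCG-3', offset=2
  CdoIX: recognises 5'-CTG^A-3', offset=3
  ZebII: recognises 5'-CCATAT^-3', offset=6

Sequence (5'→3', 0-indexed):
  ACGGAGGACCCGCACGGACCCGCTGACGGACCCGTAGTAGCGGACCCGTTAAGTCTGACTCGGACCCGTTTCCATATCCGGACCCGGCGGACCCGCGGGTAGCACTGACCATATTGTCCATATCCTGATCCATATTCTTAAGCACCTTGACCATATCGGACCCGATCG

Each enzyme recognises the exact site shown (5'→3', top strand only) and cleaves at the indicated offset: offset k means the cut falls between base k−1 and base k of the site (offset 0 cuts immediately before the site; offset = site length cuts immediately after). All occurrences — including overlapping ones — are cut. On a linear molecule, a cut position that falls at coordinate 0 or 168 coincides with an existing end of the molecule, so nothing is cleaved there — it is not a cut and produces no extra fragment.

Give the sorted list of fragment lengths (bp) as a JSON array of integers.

[3,4,4,4,6,7,7,8,8,9,9,9,10,14,14,14,17,21]

Scan for sites:
  KluVI GGACCCG/2: at [5, 15, 27, 41, 61, 79, 88, 157] ⇒ [7, 17, 29, 43, 63, 81, 90, 159]
  CdoIX CTGA/3: at [22, 54, 104, 124] ⇒ [25, 57, 107, 127]
  ZebII CCATAT/6: at [71, 108, 117, 129, 150] ⇒ [77, 114, 123, 135, 156]

All cut coordinates (distinct, sorted): [7, 17, 25, 29, 43, 57, 63, 77, 81, 90, 107, 114, 123, 127, 135, 156, 159]

Fragments:
  [0,7): 7 bp
  [7,17): 10 bp
  [17,25): 8 bp
  [25,29): 4 bp
  [29,43): 14 bp
  [43,57): 14 bp
  [57,63): 6 bp
  [63,77): 14 bp
  [77,81): 4 bp
  [81,90): 9 bp
  [90,107): 17 bp
  [107,114): 7 bp
  [114,123): 9 bp
  [123,127): 4 bp
  [127,135): 8 bp
  [135,156): 21 bp
  [156,159): 3 bp
  [159,168): 9 bp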